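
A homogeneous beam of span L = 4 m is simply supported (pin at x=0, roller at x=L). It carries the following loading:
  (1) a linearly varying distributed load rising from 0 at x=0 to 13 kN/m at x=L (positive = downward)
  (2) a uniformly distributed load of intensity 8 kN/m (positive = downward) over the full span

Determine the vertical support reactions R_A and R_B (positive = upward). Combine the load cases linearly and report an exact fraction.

R_A = 74/3 kN, R_B = 100/3 kN

Load 1 — triangular load w₀=13 kN/m (0→w₀ over full span):
  R_A = w₀L/6 = 13·4/6 = 26/3 kN
  R_B = w₀L/3 = 13·4/3 = 52/3 kN
Load 2 — uniform load w=8 kN/m over full span:
  R_A = wL/2 = 8·4/2 = 16 kN
  R_B = wL/2 = 8·4/2 = 16 kN
Superposition: R_A = 74/3 kN, R_B = 100/3 kN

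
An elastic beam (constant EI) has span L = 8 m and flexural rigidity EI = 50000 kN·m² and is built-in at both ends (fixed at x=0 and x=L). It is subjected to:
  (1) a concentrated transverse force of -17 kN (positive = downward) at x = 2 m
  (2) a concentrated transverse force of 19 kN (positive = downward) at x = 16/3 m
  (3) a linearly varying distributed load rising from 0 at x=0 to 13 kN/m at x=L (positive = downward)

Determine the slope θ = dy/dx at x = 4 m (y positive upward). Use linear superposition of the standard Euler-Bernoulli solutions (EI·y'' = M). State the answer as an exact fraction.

Load 1 — point force P=-17 kN at a=2 m (b=L-a=6):
  θ_1 = Pa²(L-x)(2bL-(3b+a)(L-x))/(2L³EI)  [x>a] = (-17)·2²·(8-4)·(2·6·8-(3·6+2)·(8-4))/(2·8³·50000) = -17/200000 rad
Load 2 — point force P=19 kN at a=16/3 m (b=L-a=8/3):
  θ_2 = -Pb²x(2aL-(3a+b)x)/(2L³EI)  [x≤a] = -19·(8/3)²·4·(2·(16/3)·8-(3·(16/3)+(8/3))·4)/(2·8³·50000) = -19/168750 rad
Load 3 — triangular load w₀=13 kN/m (0→w₀ over full span):
  θ_3 = -w₀(2x(L-x)(L-2x)(x+2L)+x²(L-x)²)/(120LEI) = -13·(2·4·(8-4)·(8-2·4)·(4+2·8)+4²·(8-4)²)/(120·8·50000) = -13/187500 rad
Superposition: θ = Σ θ_i = -7207/27000000 rad ≈ -0.000267 rad

θ(4) = -7207/27000000 rad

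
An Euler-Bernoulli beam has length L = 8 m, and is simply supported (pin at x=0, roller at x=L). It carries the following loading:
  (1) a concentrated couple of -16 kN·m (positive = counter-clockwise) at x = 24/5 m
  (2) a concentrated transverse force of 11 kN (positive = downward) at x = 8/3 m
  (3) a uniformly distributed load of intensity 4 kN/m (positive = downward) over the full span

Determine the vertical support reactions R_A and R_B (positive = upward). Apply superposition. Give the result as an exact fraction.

Load 1 — applied couple M₀=-16 kN·m at a=24/5 m (b=L-a=16/5):
  R_A = M₀/L = (-16)/8 = -2 kN
  R_B = -M₀/L = -(-16)/8 = 2 kN
Load 2 — point force P=11 kN at a=8/3 m (b=L-a=16/3):
  R_A = Pb/L = 11·(16/3)/8 = 22/3 kN
  R_B = Pa/L = 11·(8/3)/8 = 11/3 kN
Load 3 — uniform load w=4 kN/m over full span:
  R_A = wL/2 = 4·8/2 = 16 kN
  R_B = wL/2 = 4·8/2 = 16 kN
Superposition: R_A = 64/3 kN, R_B = 65/3 kN

R_A = 64/3 kN, R_B = 65/3 kN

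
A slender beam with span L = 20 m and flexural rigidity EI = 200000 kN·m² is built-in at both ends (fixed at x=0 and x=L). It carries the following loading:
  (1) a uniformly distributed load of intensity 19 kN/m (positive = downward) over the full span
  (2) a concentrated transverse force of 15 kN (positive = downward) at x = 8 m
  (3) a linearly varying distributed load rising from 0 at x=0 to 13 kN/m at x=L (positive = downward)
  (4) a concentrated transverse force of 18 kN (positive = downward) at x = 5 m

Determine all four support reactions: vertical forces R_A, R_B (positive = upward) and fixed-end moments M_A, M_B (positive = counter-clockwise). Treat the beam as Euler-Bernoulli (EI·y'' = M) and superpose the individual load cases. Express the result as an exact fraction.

Load 1 — uniform load w=19 kN/m over full span:
  R_A = wL/2 = 19·20/2 = 190 kN
  M_A = wL²/12 = 19·20²/12 = 1900/3 kN·m
  R_B = wL/2 = 19·20/2 = 190 kN
  M_B = -wL²/12 = -19·20²/12 = -1900/3 kN·m
Load 2 — point force P=15 kN at a=8 m (b=L-a=12):
  R_A = Pb²(3a+b)/L³ = 15·12²·(3·8+12)/20³ = 243/25 kN
  M_A = Pab²/L² = 15·8·12²/20² = 216/5 kN·m
  R_B = Pa²(a+3b)/L³ = 15·8²·(8+3·12)/20³ = 132/25 kN
  M_B = -Pa²b/L² = -15·8²·12/20² = -144/5 kN·m
Load 3 — triangular load w₀=13 kN/m (0→w₀ over full span):
  R_A = 3w₀L/20 = 3·13·20/20 = 39 kN
  M_A = w₀L²/30 = 13·20²/30 = 520/3 kN·m
  R_B = 7w₀L/20 = 7·13·20/20 = 91 kN
  M_B = -w₀L²/20 = -13·20²/20 = -260 kN·m
Load 4 — point force P=18 kN at a=5 m (b=L-a=15):
  R_A = Pb²(3a+b)/L³ = 18·15²·(3·5+15)/20³ = 243/16 kN
  M_A = Pab²/L² = 18·5·15²/20² = 405/8 kN·m
  R_B = Pa²(a+3b)/L³ = 18·5²·(5+3·15)/20³ = 45/16 kN
  M_B = -Pa²b/L² = -18·5²·15/20² = -135/8 kN·m
Superposition: R_A = 101563/400 kN, M_A = 108059/120 kN·m, R_B = 115637/400 kN, M_B = -112681/120 kN·m

R_A = 101563/400 kN, M_A = 108059/120 kN·m, R_B = 115637/400 kN, M_B = -112681/120 kN·m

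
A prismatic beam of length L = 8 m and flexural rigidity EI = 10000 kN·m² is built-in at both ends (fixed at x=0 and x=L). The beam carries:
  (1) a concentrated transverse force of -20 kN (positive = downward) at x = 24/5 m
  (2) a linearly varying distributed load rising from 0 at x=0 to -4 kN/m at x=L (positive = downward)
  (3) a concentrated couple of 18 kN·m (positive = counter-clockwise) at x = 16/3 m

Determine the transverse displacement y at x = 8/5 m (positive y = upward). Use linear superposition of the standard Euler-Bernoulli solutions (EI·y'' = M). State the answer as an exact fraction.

y(8/5) = 16516/9765625 m

Load 1 — point force P=-20 kN at a=24/5 m (b=L-a=16/5):
  y_1 = -Pb²x²(3aL-(3a+b)x)/(6L³EI)  [x≤a] = -(-20)·(16/5)²·(8/5)²·(3·(24/5)·8-(3·(24/5)+(16/5))·(8/5))/(6·8³·10000) = 8704/5859375 m
Load 2 — triangular load w₀=-4 kN/m (0→w₀ over full span):
  y_2 = -w₀x²(L-x)²(x+2L)/(120LEI) = -(-4)·(8/5)²·(8-(8/5))²·((8/5)+2·8)/(120·8·10000) = 22528/29296875 m
Load 3 — applied couple M₀=18 kN·m at a=16/3 m (b=L-a=8/3):
  y_3 = (R_Ax³/6 - M_Ax²/2)/EI  [x≤a] with R_A=3, M_A=6 = (3·(8/5)³/6 - 6·(8/5)²/2)/10000 = -44/78125 m
Superposition: y = Σ y_i = 16516/9765625 m ≈ 0.001691 m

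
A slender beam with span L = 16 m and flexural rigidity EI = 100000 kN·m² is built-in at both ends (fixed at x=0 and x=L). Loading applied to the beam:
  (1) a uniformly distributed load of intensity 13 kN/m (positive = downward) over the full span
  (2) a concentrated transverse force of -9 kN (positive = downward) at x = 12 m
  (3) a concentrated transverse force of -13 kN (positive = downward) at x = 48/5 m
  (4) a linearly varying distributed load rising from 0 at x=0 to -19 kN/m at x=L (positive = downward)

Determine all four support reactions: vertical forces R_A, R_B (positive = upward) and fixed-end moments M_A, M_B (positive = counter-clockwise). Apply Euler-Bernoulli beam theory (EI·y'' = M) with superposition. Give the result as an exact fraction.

R_A = 209671/4000 kN, M_A = 44241/500 kN·m, R_B = -73671/4000 kN, M_B = 24103/1500 kN·m

Load 1 — uniform load w=13 kN/m over full span:
  R_A = wL/2 = 13·16/2 = 104 kN
  M_A = wL²/12 = 13·16²/12 = 832/3 kN·m
  R_B = wL/2 = 13·16/2 = 104 kN
  M_B = -wL²/12 = -13·16²/12 = -832/3 kN·m
Load 2 — point force P=-9 kN at a=12 m (b=L-a=4):
  R_A = Pb²(3a+b)/L³ = (-9)·4²·(3·12+4)/16³ = -45/32 kN
  M_A = Pab²/L² = (-9)·12·4²/16² = -27/4 kN·m
  R_B = Pa²(a+3b)/L³ = (-9)·12²·(12+3·4)/16³ = -243/32 kN
  M_B = -Pa²b/L² = -(-9)·12²·4/16² = 81/4 kN·m
Load 3 — point force P=-13 kN at a=48/5 m (b=L-a=32/5):
  R_A = Pb²(3a+b)/L³ = (-13)·(32/5)²·(3·(48/5)+(32/5))/16³ = -572/125 kN
  M_A = Pab²/L² = (-13)·(48/5)·(32/5)²/16² = -2496/125 kN·m
  R_B = Pa²(a+3b)/L³ = (-13)·(48/5)²·((48/5)+3·(32/5))/16³ = -1053/125 kN
  M_B = -Pa²b/L² = -(-13)·(48/5)²·(32/5)/16² = 3744/125 kN·m
Load 4 — triangular load w₀=-19 kN/m (0→w₀ over full span):
  R_A = 3w₀L/20 = 3·(-19)·16/20 = -228/5 kN
  M_A = w₀L²/30 = (-19)·16²/30 = -2432/15 kN·m
  R_B = 7w₀L/20 = 7·(-19)·16/20 = -532/5 kN
  M_B = -w₀L²/20 = -(-19)·16²/20 = 1216/5 kN·m
Superposition: R_A = 209671/4000 kN, M_A = 44241/500 kN·m, R_B = -73671/4000 kN, M_B = 24103/1500 kN·m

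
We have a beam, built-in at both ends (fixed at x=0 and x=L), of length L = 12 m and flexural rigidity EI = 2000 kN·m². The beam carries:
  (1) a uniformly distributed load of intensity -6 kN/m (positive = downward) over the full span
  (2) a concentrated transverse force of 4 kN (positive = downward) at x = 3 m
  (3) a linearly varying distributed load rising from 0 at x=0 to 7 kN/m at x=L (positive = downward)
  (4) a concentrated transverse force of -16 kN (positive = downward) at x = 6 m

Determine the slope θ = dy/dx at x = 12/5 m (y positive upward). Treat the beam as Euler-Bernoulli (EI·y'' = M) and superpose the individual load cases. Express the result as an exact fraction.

θ(12/5) = 20583/625000 rad

Load 1 — uniform load w=-6 kN/m over full span:
  θ_1 = -wx(L-x)(L-2x)/(12EI) = -(-6)·(12/5)·(12-(12/5))·(12-2·(12/5))/(12·2000) = 648/15625 rad
Load 2 — point force P=4 kN at a=3 m (b=L-a=9):
  θ_2 = -Pb²x(2aL-(3a+b)x)/(2L³EI)  [x≤a] = -4·9²·(12/5)·(2·3·12-(3·3+9)·(12/5))/(2·12³·2000) = -81/25000 rad
Load 3 — triangular load w₀=7 kN/m (0→w₀ over full span):
  θ_3 = -w₀(2x(L-x)(L-2x)(x+2L)+x²(L-x)²)/(120LEI) = -7·(2·(12/5)·(12-(12/5))·(12-2·(12/5))·((12/5)+2·12)+(12/5)²·(12-(12/5))²)/(120·12·2000) = -1764/78125 rad
Load 4 — point force P=-16 kN at a=6 m (b=L-a=6):
  θ_4 = -Pb²x(2aL-(3a+b)x)/(2L³EI)  [x≤a] = -(-16)·6²·(12/5)·(2·6·12-(3·6+6)·(12/5))/(2·12³·2000) = 54/3125 rad
Superposition: θ = Σ θ_i = 20583/625000 rad ≈ 0.032933 rad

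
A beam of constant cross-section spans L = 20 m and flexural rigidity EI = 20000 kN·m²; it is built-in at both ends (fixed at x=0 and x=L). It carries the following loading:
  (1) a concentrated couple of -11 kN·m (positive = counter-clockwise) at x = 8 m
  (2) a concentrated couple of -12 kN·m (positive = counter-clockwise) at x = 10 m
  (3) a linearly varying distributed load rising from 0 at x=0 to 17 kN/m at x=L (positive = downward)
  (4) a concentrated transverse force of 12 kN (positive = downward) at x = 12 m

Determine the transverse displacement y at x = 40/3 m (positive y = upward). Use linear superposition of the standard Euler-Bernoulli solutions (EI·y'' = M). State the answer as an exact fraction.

Load 1 — applied couple M₀=-11 kN·m at a=8 m (b=L-a=12):
  y_1 = (R_Ax³/6 - M_Ax²/2 - M₀(x-a)²/2)/EI  [x>a] with R_A=-99/125, M_A=-33/25 = ((-99/125)·(40/3)³/6 - (-33/25)·(40/3)²/2 - (-11)·((40/3)-8)²/2)/20000 = -11/5625 m
Load 2 — applied couple M₀=-12 kN·m at a=10 m (b=L-a=10):
  y_2 = (R_Ax³/6 - M_Ax²/2 - M₀(x-a)²/2)/EI  [x>a] with R_A=-9/10, M_A=-3 = ((-9/10)·(40/3)³/6 - (-3)·(40/3)²/2 - (-12)·((40/3)-10)²/2)/20000 = -1/900 m
Load 3 — triangular load w₀=17 kN/m (0→w₀ over full span):
  y_3 = -w₀x²(L-x)²(x+2L)/(120LEI) = -17·(40/3)²·(20-(40/3))²·((40/3)+2·20)/(120·20·20000) = -544/3645 m
Load 4 — point force P=12 kN at a=12 m (b=L-a=8):
  y_4 = -Pa²(L-x)²(3bL-(3b+a)(L-x))/(6L³EI)  [x>a] = -12·12²·(20-(40/3))²·(3·8·20-(3·8+12)·(20-(40/3)))/(6·20³·20000) = -12/625 m
Superposition: y = Σ y_i = -312581/1822500 m ≈ -0.171512 m

y(40/3) = -312581/1822500 m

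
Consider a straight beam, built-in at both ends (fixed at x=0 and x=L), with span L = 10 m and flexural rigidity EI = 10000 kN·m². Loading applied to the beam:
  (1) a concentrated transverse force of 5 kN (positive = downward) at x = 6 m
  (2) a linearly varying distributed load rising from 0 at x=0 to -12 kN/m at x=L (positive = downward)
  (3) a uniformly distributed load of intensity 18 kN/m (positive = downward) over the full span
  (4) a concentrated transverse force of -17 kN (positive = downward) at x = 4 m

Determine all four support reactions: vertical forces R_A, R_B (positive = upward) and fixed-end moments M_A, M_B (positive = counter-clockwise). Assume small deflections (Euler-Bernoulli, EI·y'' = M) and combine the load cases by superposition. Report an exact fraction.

R_A = 7843/125 kN, M_A = 2258/25 kN·m, R_B = 5657/125 kN, M_B = -2022/25 kN·m

Load 1 — point force P=5 kN at a=6 m (b=L-a=4):
  R_A = Pb²(3a+b)/L³ = 5·4²·(3·6+4)/10³ = 44/25 kN
  M_A = Pab²/L² = 5·6·4²/10² = 24/5 kN·m
  R_B = Pa²(a+3b)/L³ = 5·6²·(6+3·4)/10³ = 81/25 kN
  M_B = -Pa²b/L² = -5·6²·4/10² = -36/5 kN·m
Load 2 — triangular load w₀=-12 kN/m (0→w₀ over full span):
  R_A = 3w₀L/20 = 3·(-12)·10/20 = -18 kN
  M_A = w₀L²/30 = (-12)·10²/30 = -40 kN·m
  R_B = 7w₀L/20 = 7·(-12)·10/20 = -42 kN
  M_B = -w₀L²/20 = -(-12)·10²/20 = 60 kN·m
Load 3 — uniform load w=18 kN/m over full span:
  R_A = wL/2 = 18·10/2 = 90 kN
  M_A = wL²/12 = 18·10²/12 = 150 kN·m
  R_B = wL/2 = 18·10/2 = 90 kN
  M_B = -wL²/12 = -18·10²/12 = -150 kN·m
Load 4 — point force P=-17 kN at a=4 m (b=L-a=6):
  R_A = Pb²(3a+b)/L³ = (-17)·6²·(3·4+6)/10³ = -1377/125 kN
  M_A = Pab²/L² = (-17)·4·6²/10² = -612/25 kN·m
  R_B = Pa²(a+3b)/L³ = (-17)·4²·(4+3·6)/10³ = -748/125 kN
  M_B = -Pa²b/L² = -(-17)·4²·6/10² = 408/25 kN·m
Superposition: R_A = 7843/125 kN, M_A = 2258/25 kN·m, R_B = 5657/125 kN, M_B = -2022/25 kN·m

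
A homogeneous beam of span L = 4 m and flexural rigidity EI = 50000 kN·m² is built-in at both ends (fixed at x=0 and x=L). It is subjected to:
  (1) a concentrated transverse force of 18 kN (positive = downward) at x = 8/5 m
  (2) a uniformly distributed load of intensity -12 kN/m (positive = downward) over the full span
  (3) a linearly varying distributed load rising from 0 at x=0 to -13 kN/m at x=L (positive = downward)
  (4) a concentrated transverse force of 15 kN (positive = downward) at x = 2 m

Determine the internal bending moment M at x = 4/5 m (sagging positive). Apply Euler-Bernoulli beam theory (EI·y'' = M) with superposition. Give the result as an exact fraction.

M(4/5) = -3473/3750 kN·m

Load 1 — point force P=18 kN at a=8/5 m (b=L-a=12/5):
  M_1 = Pb²(3a+b)x/L³ - Pab²/L²  [x≤a] = 18·(12/5)²·(3·(8/5)+(12/5))·(4/5)/4³ - 18·(8/5)·(12/5)²/4² = -648/625 kN·m
Load 2 — uniform load w=-12 kN/m over full span:
  M_2 = wLx/2 - wL²/12 - wx²/2 = (-12)·4·(4/5)/2 - (-12)·4²/12 - (-12)·(4/5)²/2 = 16/25 kN·m
Load 3 — triangular load w₀=-13 kN/m (0→w₀ over full span):
  M_3 = 3w₀Lx/20 - w₀L²/30 - w₀x³/(6L) = 3·(-13)·4·(4/5)/20 - (-13)·4²/30 - (-13)·(4/5)³/(6·4) = 364/375 kN·m
Load 4 — point force P=15 kN at a=2 m (b=L-a=2):
  M_4 = Pb²(3a+b)x/L³ - Pab²/L²  [x≤a] = 15·2²·(3·2+2)·(4/5)/4³ - 15·2·2²/4² = -3/2 kN·m
Superposition: M = Σ M_i = -3473/3750 kN·m ≈ -0.926133 kN·m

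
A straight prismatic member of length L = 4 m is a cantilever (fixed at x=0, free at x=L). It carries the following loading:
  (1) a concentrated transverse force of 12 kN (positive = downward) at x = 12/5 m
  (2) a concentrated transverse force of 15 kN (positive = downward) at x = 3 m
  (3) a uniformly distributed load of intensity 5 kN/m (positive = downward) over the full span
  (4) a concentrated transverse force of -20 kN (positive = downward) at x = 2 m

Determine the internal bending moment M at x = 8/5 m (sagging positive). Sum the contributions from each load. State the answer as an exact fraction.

Load 1 — point force P=12 kN at a=12/5 m (b=L-a=8/5):
  M_1 = -P(a-x)  [x≤a] = -12·((12/5)-(8/5)) = -48/5 kN·m
Load 2 — point force P=15 kN at a=3 m (b=L-a=1):
  M_2 = -P(a-x)  [x≤a] = -15·(3-(8/5)) = -21 kN·m
Load 3 — uniform load w=5 kN/m over full span:
  M_3 = -w(L-x)²/2 = -5·(4-(8/5))²/2 = -72/5 kN·m
Load 4 — point force P=-20 kN at a=2 m (b=L-a=2):
  M_4 = -P(a-x)  [x≤a] = -(-20)·(2-(8/5)) = 8 kN·m
Superposition: M = Σ M_i = -37 kN·m ≈ -37.000000 kN·m

M(8/5) = -37 kN·m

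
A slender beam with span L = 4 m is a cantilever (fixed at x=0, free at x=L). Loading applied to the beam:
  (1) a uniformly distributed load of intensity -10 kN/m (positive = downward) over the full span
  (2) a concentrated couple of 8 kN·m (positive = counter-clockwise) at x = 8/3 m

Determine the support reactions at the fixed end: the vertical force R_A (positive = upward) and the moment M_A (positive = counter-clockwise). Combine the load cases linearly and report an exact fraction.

R_A = -40 kN, M_A = -88 kN·m

Load 1 — uniform load w=-10 kN/m over full span:
  R_A = wL = (-10)·4 = -40 kN
  M_A = wL²/2 = (-10)·4²/2 = -80 kN·m
Load 2 — applied couple M₀=8 kN·m at a=8/3 m (b=L-a=4/3):
  R_A = 0 kN
  M_A = -M₀ = -8 kN·m
Superposition: R_A = -40 kN, M_A = -88 kN·m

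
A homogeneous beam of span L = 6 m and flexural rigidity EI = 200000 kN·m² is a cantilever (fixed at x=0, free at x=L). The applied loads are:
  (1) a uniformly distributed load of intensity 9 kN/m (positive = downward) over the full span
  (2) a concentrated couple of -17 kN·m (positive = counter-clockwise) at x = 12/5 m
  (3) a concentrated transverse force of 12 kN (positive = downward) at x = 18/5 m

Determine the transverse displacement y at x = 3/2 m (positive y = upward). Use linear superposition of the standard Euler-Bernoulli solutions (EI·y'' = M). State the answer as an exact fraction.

Load 1 — uniform load w=9 kN/m over full span:
  y_1 = -wx²(x²-4Lx+6L²)/(24EI) = -9·(3/2)²·((3/2)²-4·6·(3/2)+6·6²)/(24·200000) = -19683/25600000 m
Load 2 — applied couple M₀=-17 kN·m at a=12/5 m (b=L-a=18/5):
  y_2 = M₀x²/(2EI)  [x≤a] = (-17)·(3/2)²/(2·200000) = -153/1600000 m
Load 3 — point force P=12 kN at a=18/5 m (b=L-a=12/5):
  y_3 = -Px²(3a-x)/(6EI)  [x≤a] = -12·(3/2)²·(3·(18/5)-(3/2))/(6·200000) = -837/4000000 m
Superposition: y = Σ y_i = -137439/128000000 m ≈ -0.001074 m

y(3/2) = -137439/128000000 m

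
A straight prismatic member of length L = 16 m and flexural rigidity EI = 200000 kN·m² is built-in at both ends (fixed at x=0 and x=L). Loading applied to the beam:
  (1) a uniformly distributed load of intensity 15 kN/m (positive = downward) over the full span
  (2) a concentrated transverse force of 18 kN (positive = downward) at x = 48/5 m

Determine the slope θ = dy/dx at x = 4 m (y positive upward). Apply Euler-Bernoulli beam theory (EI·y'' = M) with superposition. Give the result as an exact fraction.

Load 1 — uniform load w=15 kN/m over full span:
  θ_1 = -wx(L-x)(L-2x)/(12EI) = -15·4·(16-4)·(16-2·4)/(12·200000) = -3/1250 rad
Load 2 — point force P=18 kN at a=48/5 m (b=L-a=32/5):
  θ_2 = -Pb²x(2aL-(3a+b)x)/(2L³EI)  [x≤a] = -18·(32/5)²·4·(2·(48/5)·16-(3·(48/5)+(32/5))·4)/(2·16³·200000) = -117/390625 rad
Superposition: θ = Σ θ_i = -2109/781250 rad ≈ -0.002700 rad

θ(4) = -2109/781250 rad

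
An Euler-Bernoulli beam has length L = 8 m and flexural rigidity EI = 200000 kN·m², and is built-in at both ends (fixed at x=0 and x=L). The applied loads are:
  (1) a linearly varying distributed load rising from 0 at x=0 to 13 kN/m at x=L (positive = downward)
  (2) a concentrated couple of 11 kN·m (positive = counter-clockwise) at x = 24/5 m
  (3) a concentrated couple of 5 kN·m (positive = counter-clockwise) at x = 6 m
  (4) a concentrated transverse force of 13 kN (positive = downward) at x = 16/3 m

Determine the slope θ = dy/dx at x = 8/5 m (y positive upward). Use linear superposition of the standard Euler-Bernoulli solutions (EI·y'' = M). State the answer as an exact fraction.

θ(8/5) = -3169/16875000 rad

Load 1 — triangular load w₀=13 kN/m (0→w₀ over full span):
  θ_1 = -w₀(2x(L-x)(L-2x)(x+2L)+x²(L-x)²)/(120LEI) = -13·(2·(8/5)·(8-(8/5))·(8-2·(8/5))·((8/5)+2·8)+(8/5)²·(8-(8/5))²)/(120·8·200000) = -728/5859375 rad
Load 2 — applied couple M₀=11 kN·m at a=24/5 m (b=L-a=16/5):
  θ_2 = (R_Ax²/2 - M_Ax)/EI  [x≤a] with R_A=99/50, M_A=88/25 = ((99/50)·(8/5)²/2 - (88/25)·(8/5))/200000 = -121/7812500 rad
Load 3 — applied couple M₀=5 kN·m at a=6 m (b=L-a=2):
  θ_3 = (R_Ax²/2 - M_Ax)/EI  [x≤a] with R_A=45/64, M_A=25/16 = ((45/64)·(8/5)²/2 - (25/16)·(8/5))/200000 = -1/125000 rad
Load 4 — point force P=13 kN at a=16/3 m (b=L-a=8/3):
  θ_4 = -Pb²x(2aL-(3a+b)x)/(2L³EI)  [x≤a] = -13·(8/3)²·(8/5)·(2·(16/3)·8-(3·(16/3)+(8/3))·(8/5))/(2·8³·200000) = -169/4218750 rad
Superposition: θ = Σ θ_i = -3169/16875000 rad ≈ -0.000188 rad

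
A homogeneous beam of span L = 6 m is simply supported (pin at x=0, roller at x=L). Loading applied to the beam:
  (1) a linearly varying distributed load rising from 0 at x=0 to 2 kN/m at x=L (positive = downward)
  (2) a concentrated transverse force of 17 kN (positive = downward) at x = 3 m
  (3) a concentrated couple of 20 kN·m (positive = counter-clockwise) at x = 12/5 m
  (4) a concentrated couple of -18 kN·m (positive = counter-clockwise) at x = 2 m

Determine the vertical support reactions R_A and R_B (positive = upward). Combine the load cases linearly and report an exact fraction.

R_A = 65/6 kN, R_B = 73/6 kN

Load 1 — triangular load w₀=2 kN/m (0→w₀ over full span):
  R_A = w₀L/6 = 2·6/6 = 2 kN
  R_B = w₀L/3 = 2·6/3 = 4 kN
Load 2 — point force P=17 kN at a=3 m (b=L-a=3):
  R_A = Pb/L = 17·3/6 = 17/2 kN
  R_B = Pa/L = 17·3/6 = 17/2 kN
Load 3 — applied couple M₀=20 kN·m at a=12/5 m (b=L-a=18/5):
  R_A = M₀/L = 20/6 = 10/3 kN
  R_B = -M₀/L = -20/6 = -10/3 kN
Load 4 — applied couple M₀=-18 kN·m at a=2 m (b=L-a=4):
  R_A = M₀/L = (-18)/6 = -3 kN
  R_B = -M₀/L = -(-18)/6 = 3 kN
Superposition: R_A = 65/6 kN, R_B = 73/6 kN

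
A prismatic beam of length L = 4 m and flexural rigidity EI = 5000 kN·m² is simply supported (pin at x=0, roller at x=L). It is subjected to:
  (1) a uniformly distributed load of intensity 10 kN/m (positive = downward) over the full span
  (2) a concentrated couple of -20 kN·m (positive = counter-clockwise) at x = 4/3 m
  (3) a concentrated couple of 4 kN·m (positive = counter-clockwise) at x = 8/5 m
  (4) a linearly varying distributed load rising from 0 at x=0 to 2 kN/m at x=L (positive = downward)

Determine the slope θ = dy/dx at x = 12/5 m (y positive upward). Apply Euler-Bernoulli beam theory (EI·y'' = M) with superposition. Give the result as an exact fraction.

θ(12/5) = 2563/1171875 rad

Load 1 — uniform load w=10 kN/m over full span:
  θ_1 = -w(L³-6Lx²+4x³)/(24EI) = -10·(4³-6·4·(12/5)²+4·(12/5)³)/(24·5000) = 74/46875 rad
Load 2 — applied couple M₀=-20 kN·m at a=4/3 m (b=L-a=8/3):
  θ_2 = (M₀x²/(2L)-M₀(x-a)+C₁)/EI  [x>a] with C₁=M₀(3b²-L²)/(6L)=-40/9 = ((-20)·(12/5)²/(2·4)-(-20)·((12/5)-(4/3))+(-40/9))/5000 = 14/28125 rad
Load 3 — applied couple M₀=4 kN·m at a=8/5 m (b=L-a=12/5):
  θ_3 = (M₀x²/(2L)-M₀(x-a)+C₁)/EI  [x>a] with C₁=M₀(3b²-L²)/(6L)=16/75 = (4·(12/5)²/(2·4)-4·((12/5)-(8/5))+(16/75))/5000 = -1/46875 rad
Load 4 — triangular load w₀=2 kN/m (0→w₀ over full span):
  θ_4 = -w₀(7L⁴-30L²x²+15x⁴)/(360LEI) = -2·(7·4⁴-30·4²·(12/5)²+15·(12/5)⁴)/(360·4·5000) = 464/3515625 rad
Superposition: θ = Σ θ_i = 2563/1171875 rad ≈ 0.002187 rad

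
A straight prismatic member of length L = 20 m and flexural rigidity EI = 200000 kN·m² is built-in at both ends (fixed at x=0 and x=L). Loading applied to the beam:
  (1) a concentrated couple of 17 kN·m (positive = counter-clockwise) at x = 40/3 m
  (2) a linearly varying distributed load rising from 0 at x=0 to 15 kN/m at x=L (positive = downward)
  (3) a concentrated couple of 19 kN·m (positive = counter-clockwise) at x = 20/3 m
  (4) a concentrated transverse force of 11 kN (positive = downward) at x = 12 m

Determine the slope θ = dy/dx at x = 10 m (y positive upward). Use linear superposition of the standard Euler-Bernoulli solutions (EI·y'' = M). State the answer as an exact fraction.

Load 1 — applied couple M₀=17 kN·m at a=40/3 m (b=L-a=20/3):
  θ_1 = (R_Ax²/2 - M_Ax)/EI  [x≤a] with R_A=17/15, M_A=17/3 = ((17/15)·10²/2 - (17/3)·10)/200000 = 0 rad
Load 2 — triangular load w₀=15 kN/m (0→w₀ over full span):
  θ_2 = -w₀(2x(L-x)(L-2x)(x+2L)+x²(L-x)²)/(120LEI) = -15·(2·10·(20-10)·(20-2·10)·(10+2·20)+10²·(20-10)²)/(120·20·200000) = -1/3200 rad
Load 3 — applied couple M₀=19 kN·m at a=20/3 m (b=L-a=40/3):
  θ_3 = (R_Ax²/2 - M_Ax - M₀(x-a))/EI  [x>a] with R_A=19/15, M_A=0 = ((19/15)·10²/2 - 0·10 - 19·(10-(20/3)))/200000 = 0 rad
Load 4 — point force P=11 kN at a=12 m (b=L-a=8):
  θ_4 = -Pb²x(2aL-(3a+b)x)/(2L³EI)  [x≤a] = -11·8²·10·(2·12·20-(3·12+8)·10)/(2·20³·200000) = -11/125000 rad
Superposition: θ = Σ θ_i = -801/2000000 rad ≈ -0.000400 rad

θ(10) = -801/2000000 rad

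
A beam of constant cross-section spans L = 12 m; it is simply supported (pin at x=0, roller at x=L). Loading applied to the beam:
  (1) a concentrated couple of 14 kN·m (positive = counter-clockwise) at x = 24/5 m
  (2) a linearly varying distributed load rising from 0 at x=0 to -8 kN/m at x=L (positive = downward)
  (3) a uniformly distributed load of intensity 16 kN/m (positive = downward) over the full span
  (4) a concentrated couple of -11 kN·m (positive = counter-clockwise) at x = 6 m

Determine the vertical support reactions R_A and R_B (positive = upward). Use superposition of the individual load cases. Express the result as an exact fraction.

R_A = 321/4 kN, R_B = 255/4 kN

Load 1 — applied couple M₀=14 kN·m at a=24/5 m (b=L-a=36/5):
  R_A = M₀/L = 14/12 = 7/6 kN
  R_B = -M₀/L = -14/12 = -7/6 kN
Load 2 — triangular load w₀=-8 kN/m (0→w₀ over full span):
  R_A = w₀L/6 = (-8)·12/6 = -16 kN
  R_B = w₀L/3 = (-8)·12/3 = -32 kN
Load 3 — uniform load w=16 kN/m over full span:
  R_A = wL/2 = 16·12/2 = 96 kN
  R_B = wL/2 = 16·12/2 = 96 kN
Load 4 — applied couple M₀=-11 kN·m at a=6 m (b=L-a=6):
  R_A = M₀/L = (-11)/12 = -11/12 kN
  R_B = -M₀/L = -(-11)/12 = 11/12 kN
Superposition: R_A = 321/4 kN, R_B = 255/4 kN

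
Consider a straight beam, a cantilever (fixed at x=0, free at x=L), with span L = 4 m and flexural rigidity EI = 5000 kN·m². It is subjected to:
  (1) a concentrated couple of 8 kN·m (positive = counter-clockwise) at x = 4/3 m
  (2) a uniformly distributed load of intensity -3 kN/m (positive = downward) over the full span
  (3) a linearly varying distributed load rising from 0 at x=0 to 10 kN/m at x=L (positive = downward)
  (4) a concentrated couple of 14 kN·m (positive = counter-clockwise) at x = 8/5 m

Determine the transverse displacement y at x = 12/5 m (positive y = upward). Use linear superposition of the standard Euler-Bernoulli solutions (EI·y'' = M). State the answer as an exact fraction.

y(12/5) = -32452/17578125 m

Load 1 — applied couple M₀=8 kN·m at a=4/3 m (b=L-a=8/3):
  y_1 = M₀a(2x-a)/(2EI)  [x>a] = 8·(4/3)·(2·(12/5)-(4/3))/(2·5000) = 104/28125 m
Load 2 — uniform load w=-3 kN/m over full span:
  y_2 = -wx²(x²-4Lx+6L²)/(24EI) = -(-3)·(12/5)²·((12/5)²-4·4·(12/5)+6·4²)/(24·5000) = 3564/390625 m
Load 3 — triangular load w₀=10 kN/m (0→w₀ over full span):
  y_3 = (w₀Lx³/12-w₀L²x²/6-w₀x⁵/(120L))/EI = (10·4·(12/5)³/12-10·4²·(12/5)²/6-10·(12/5)⁵/(120·4))/5000 = -42648/1953125 m
Load 4 — applied couple M₀=14 kN·m at a=8/5 m (b=L-a=12/5):
  y_4 = M₀a(2x-a)/(2EI)  [x>a] = 14·(8/5)·(2·(12/5)-(8/5))/(2·5000) = 112/15625 m
Superposition: y = Σ y_i = -32452/17578125 m ≈ -0.001846 m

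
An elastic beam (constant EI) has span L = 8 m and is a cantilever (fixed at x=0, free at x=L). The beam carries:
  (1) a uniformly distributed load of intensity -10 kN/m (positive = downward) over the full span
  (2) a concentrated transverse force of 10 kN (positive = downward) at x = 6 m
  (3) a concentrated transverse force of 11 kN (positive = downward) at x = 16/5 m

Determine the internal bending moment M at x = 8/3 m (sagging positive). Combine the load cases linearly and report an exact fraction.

Load 1 — uniform load w=-10 kN/m over full span:
  M_1 = -w(L-x)²/2 = -(-10)·(8-(8/3))²/2 = 1280/9 kN·m
Load 2 — point force P=10 kN at a=6 m (b=L-a=2):
  M_2 = -P(a-x)  [x≤a] = -10·(6-(8/3)) = -100/3 kN·m
Load 3 — point force P=11 kN at a=16/5 m (b=L-a=24/5):
  M_3 = -P(a-x)  [x≤a] = -11·((16/5)-(8/3)) = -88/15 kN·m
Superposition: M = Σ M_i = 4636/45 kN·m ≈ 103.022222 kN·m

M(8/3) = 4636/45 kN·m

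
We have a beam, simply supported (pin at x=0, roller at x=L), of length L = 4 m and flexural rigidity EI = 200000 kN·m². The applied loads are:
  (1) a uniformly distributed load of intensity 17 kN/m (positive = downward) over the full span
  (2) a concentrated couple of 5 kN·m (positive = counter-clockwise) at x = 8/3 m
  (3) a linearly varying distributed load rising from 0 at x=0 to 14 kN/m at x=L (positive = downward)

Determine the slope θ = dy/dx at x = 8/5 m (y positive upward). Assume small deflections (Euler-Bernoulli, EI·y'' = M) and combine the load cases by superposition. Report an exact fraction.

θ(8/5) = -28789/281250000 rad

Load 1 — uniform load w=17 kN/m over full span:
  θ_1 = -w(L³-6Lx²+4x³)/(24EI) = -17·(4³-6·4·(8/5)²+4·(8/5)³)/(24·200000) = -629/9375000 rad
Load 2 — applied couple M₀=5 kN·m at a=8/3 m (b=L-a=4/3):
  θ_2 = (M₀x²/(2L)+C₁)/EI  [x≤a] with C₁=M₀(3b²-L²)/(6L)=-20/9 = (5·(8/5)²/(2·4)+(-20/9))/200000 = -7/2250000 rad
Load 3 — triangular load w₀=14 kN/m (0→w₀ over full span):
  θ_3 = -w₀(7L⁴-30L²x²+15x⁴)/(360LEI) = -14·(7·4⁴-30·4²·(8/5)²+15·(8/5)⁴)/(360·4·200000) = -2261/70312500 rad
Superposition: θ = Σ θ_i = -28789/281250000 rad ≈ -0.000102 rad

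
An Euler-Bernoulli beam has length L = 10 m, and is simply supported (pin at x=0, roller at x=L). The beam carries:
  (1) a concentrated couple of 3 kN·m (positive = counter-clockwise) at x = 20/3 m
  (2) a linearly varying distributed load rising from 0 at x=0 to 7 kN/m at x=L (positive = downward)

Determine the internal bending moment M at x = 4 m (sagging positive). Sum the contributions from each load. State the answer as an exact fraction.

Load 1 — applied couple M₀=3 kN·m at a=20/3 m (b=L-a=10/3):
  M_1 = M₀x/L  [x≤a] = 3·4/10 = 6/5 kN·m
Load 2 — triangular load w₀=7 kN/m (0→w₀ over full span):
  M_2 = w₀Lx/6 - w₀x³/(6L) = 7·10·4/6 - 7·4³/(6·10) = 196/5 kN·m
Superposition: M = Σ M_i = 202/5 kN·m ≈ 40.400000 kN·m

M(4) = 202/5 kN·m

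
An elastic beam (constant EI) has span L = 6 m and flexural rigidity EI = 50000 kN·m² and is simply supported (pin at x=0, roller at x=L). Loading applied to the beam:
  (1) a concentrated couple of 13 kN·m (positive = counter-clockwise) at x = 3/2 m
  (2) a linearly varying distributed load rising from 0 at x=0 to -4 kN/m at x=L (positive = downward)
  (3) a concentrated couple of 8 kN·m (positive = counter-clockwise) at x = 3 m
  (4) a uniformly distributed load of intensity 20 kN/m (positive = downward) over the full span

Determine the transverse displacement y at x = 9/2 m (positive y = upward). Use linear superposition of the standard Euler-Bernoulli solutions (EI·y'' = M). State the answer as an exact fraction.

y(9/2) = -25407/6400000 m

Load 1 — applied couple M₀=13 kN·m at a=3/2 m (b=L-a=9/2):
  y_1 = (M₀x³/(6L)-M₀(x-a)²/2+C₁x)/EI  [x>a] with C₁=M₀(3b²-L²)/(6L)=143/16 = (13·(9/2)³/(6·6)-13·((9/2)-(3/2))²/2+(143/16)·(9/2))/50000 = 117/400000 m
Load 2 — triangular load w₀=-4 kN/m (0→w₀ over full span):
  y_2 = -w₀x(7L⁴-10L²x²+3x⁴)/(360LEI) = -(-4)·(9/2)·(7·6⁴-10·6²·(9/2)²+3·(9/2)⁴)/(360·6·50000) = 3213/6400000 m
Load 3 — applied couple M₀=8 kN·m at a=3 m (b=L-a=3):
  y_3 = (M₀x³/(6L)-M₀(x-a)²/2+C₁x)/EI  [x>a] with C₁=M₀(3b²-L²)/(6L)=-2 = (8·(9/2)³/(6·6)-8·((9/2)-3)²/2+(-2)·(9/2))/50000 = 9/200000 m
Load 4 — uniform load w=20 kN/m over full span:
  y_4 = -wx(L³-2Lx²+x³)/(24EI) = -20·(9/2)·(6³-2·6·(9/2)²+(9/2)³)/(24·50000) = -1539/320000 m
Superposition: y = Σ y_i = -25407/6400000 m ≈ -0.003970 m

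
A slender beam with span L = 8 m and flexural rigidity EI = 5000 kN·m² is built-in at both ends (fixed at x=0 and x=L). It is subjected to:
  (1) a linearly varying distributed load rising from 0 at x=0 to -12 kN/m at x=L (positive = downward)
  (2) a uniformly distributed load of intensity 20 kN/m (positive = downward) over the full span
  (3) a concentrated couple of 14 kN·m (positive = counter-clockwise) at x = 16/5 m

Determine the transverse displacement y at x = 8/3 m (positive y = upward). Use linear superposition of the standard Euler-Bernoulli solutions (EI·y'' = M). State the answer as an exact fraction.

Load 1 — triangular load w₀=-12 kN/m (0→w₀ over full span):
  y_1 = -w₀x²(L-x)²(x+2L)/(120LEI) = -(-12)·(8/3)²·(8-(8/3))²·((8/3)+2·8)/(120·8·5000) = 7168/759375 m
Load 2 — uniform load w=20 kN/m over full span:
  y_2 = -wx²(L-x)²/(24EI) = -20·(8/3)²·(8-(8/3))²/(24·5000) = -1024/30375 m
Load 3 — applied couple M₀=14 kN·m at a=16/5 m (b=L-a=24/5):
  y_3 = (R_Ax³/6 - M_Ax²/2)/EI  [x≤a] with R_A=63/25, M_A=42/25 = ((63/25)·(8/3)³/6 - (42/25)·(8/3)²/2)/5000 = 56/140625 m
Superposition: y = Σ y_i = -10072/421875 m ≈ -0.023874 m

y(8/3) = -10072/421875 m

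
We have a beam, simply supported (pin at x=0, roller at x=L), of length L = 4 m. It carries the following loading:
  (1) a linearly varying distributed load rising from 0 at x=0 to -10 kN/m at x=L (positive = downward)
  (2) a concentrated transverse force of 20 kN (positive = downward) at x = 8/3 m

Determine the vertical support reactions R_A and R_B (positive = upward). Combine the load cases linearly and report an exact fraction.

Load 1 — triangular load w₀=-10 kN/m (0→w₀ over full span):
  R_A = w₀L/6 = (-10)·4/6 = -20/3 kN
  R_B = w₀L/3 = (-10)·4/3 = -40/3 kN
Load 2 — point force P=20 kN at a=8/3 m (b=L-a=4/3):
  R_A = Pb/L = 20·(4/3)/4 = 20/3 kN
  R_B = Pa/L = 20·(8/3)/4 = 40/3 kN
Superposition: R_A = 0 kN, R_B = 0 kN

R_A = 0 kN, R_B = 0 kN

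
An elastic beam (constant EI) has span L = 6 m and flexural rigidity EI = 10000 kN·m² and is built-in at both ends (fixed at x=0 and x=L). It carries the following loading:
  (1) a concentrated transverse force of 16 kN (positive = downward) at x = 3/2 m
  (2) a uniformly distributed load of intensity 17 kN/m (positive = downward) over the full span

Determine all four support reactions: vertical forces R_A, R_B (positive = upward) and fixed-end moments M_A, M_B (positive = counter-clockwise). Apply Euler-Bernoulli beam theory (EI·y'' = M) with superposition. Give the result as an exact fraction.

Load 1 — point force P=16 kN at a=3/2 m (b=L-a=9/2):
  R_A = Pb²(3a+b)/L³ = 16·(9/2)²·(3·(3/2)+(9/2))/6³ = 27/2 kN
  M_A = Pab²/L² = 16·(3/2)·(9/2)²/6² = 27/2 kN·m
  R_B = Pa²(a+3b)/L³ = 16·(3/2)²·((3/2)+3·(9/2))/6³ = 5/2 kN
  M_B = -Pa²b/L² = -16·(3/2)²·(9/2)/6² = -9/2 kN·m
Load 2 — uniform load w=17 kN/m over full span:
  R_A = wL/2 = 17·6/2 = 51 kN
  M_A = wL²/12 = 17·6²/12 = 51 kN·m
  R_B = wL/2 = 17·6/2 = 51 kN
  M_B = -wL²/12 = -17·6²/12 = -51 kN·m
Superposition: R_A = 129/2 kN, M_A = 129/2 kN·m, R_B = 107/2 kN, M_B = -111/2 kN·m

R_A = 129/2 kN, M_A = 129/2 kN·m, R_B = 107/2 kN, M_B = -111/2 kN·m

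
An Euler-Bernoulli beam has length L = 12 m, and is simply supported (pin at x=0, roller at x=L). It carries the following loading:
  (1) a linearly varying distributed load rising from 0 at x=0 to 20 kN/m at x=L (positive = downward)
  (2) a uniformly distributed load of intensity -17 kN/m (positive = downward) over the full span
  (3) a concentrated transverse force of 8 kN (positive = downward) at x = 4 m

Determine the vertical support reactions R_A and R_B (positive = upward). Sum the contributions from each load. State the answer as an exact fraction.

Load 1 — triangular load w₀=20 kN/m (0→w₀ over full span):
  R_A = w₀L/6 = 20·12/6 = 40 kN
  R_B = w₀L/3 = 20·12/3 = 80 kN
Load 2 — uniform load w=-17 kN/m over full span:
  R_A = wL/2 = (-17)·12/2 = -102 kN
  R_B = wL/2 = (-17)·12/2 = -102 kN
Load 3 — point force P=8 kN at a=4 m (b=L-a=8):
  R_A = Pb/L = 8·8/12 = 16/3 kN
  R_B = Pa/L = 8·4/12 = 8/3 kN
Superposition: R_A = -170/3 kN, R_B = -58/3 kN

R_A = -170/3 kN, R_B = -58/3 kN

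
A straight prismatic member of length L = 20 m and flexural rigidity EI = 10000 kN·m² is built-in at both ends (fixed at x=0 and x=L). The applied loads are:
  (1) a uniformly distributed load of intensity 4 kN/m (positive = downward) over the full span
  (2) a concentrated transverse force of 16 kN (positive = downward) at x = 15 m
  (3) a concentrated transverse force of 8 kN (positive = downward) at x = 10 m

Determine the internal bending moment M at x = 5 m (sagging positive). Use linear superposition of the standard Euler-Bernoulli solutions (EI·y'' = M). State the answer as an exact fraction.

M(5) = 85/6 kN·m

Load 1 — uniform load w=4 kN/m over full span:
  M_1 = wLx/2 - wL²/12 - wx²/2 = 4·20·5/2 - 4·20²/12 - 4·5²/2 = 50/3 kN·m
Load 2 — point force P=16 kN at a=15 m (b=L-a=5):
  M_2 = Pb²(3a+b)x/L³ - Pab²/L²  [x≤a] = 16·5²·(3·15+5)·5/20³ - 16·15·5²/20² = -5/2 kN·m
Load 3 — point force P=8 kN at a=10 m (b=L-a=10):
  M_3 = Pb²(3a+b)x/L³ - Pab²/L²  [x≤a] = 8·10²·(3·10+10)·5/20³ - 8·10·10²/20² = 0 kN·m
Superposition: M = Σ M_i = 85/6 kN·m ≈ 14.166667 kN·m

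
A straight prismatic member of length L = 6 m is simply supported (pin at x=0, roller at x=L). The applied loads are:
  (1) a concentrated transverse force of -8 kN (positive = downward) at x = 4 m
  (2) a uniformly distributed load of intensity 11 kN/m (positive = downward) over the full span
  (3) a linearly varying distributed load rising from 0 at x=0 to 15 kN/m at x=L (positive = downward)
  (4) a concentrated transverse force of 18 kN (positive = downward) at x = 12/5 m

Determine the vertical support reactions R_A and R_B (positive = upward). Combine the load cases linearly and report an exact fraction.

R_A = 842/15 kN, R_B = 973/15 kN

Load 1 — point force P=-8 kN at a=4 m (b=L-a=2):
  R_A = Pb/L = (-8)·2/6 = -8/3 kN
  R_B = Pa/L = (-8)·4/6 = -16/3 kN
Load 2 — uniform load w=11 kN/m over full span:
  R_A = wL/2 = 11·6/2 = 33 kN
  R_B = wL/2 = 11·6/2 = 33 kN
Load 3 — triangular load w₀=15 kN/m (0→w₀ over full span):
  R_A = w₀L/6 = 15·6/6 = 15 kN
  R_B = w₀L/3 = 15·6/3 = 30 kN
Load 4 — point force P=18 kN at a=12/5 m (b=L-a=18/5):
  R_A = Pb/L = 18·(18/5)/6 = 54/5 kN
  R_B = Pa/L = 18·(12/5)/6 = 36/5 kN
Superposition: R_A = 842/15 kN, R_B = 973/15 kN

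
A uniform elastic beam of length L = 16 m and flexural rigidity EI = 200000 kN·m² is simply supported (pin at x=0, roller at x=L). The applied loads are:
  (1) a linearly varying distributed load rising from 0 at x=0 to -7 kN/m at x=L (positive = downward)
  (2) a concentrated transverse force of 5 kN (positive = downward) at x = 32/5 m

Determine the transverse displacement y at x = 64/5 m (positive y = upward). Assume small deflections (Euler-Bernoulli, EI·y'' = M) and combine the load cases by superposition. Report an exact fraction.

Load 1 — triangular load w₀=-7 kN/m (0→w₀ over full span):
  y_1 = -w₀x(7L⁴-10L²x²+3x⁴)/(360LEI) = -(-7)·(64/5)·(7·16⁴-10·16²·(64/5)²+3·(64/5)⁴)/(360·16·200000) = 455168/48828125 m
Load 2 — point force P=5 kN at a=32/5 m (b=L-a=48/5):
  y_2 = -Pa(L-x)(2Lx-a²-x²)/(6LEI)  [x>a] = -5·(32/5)·(16-(64/5))·(2·16·(64/5)-(32/5)²-(64/5)²)/(6·16·200000) = -256/234375 m
Superposition: y = Σ y_i = 1205504/146484375 m ≈ 0.008230 m

y(64/5) = 1205504/146484375 m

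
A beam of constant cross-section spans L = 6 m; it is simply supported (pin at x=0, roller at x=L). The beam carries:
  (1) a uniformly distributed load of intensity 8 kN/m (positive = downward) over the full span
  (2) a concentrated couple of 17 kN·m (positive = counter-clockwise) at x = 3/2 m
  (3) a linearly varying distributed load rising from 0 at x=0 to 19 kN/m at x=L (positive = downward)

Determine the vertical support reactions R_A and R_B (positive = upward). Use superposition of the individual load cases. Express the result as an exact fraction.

Load 1 — uniform load w=8 kN/m over full span:
  R_A = wL/2 = 8·6/2 = 24 kN
  R_B = wL/2 = 8·6/2 = 24 kN
Load 2 — applied couple M₀=17 kN·m at a=3/2 m (b=L-a=9/2):
  R_A = M₀/L = 17/6 kN
  R_B = -M₀/L = -17/6 kN
Load 3 — triangular load w₀=19 kN/m (0→w₀ over full span):
  R_A = w₀L/6 = 19·6/6 = 19 kN
  R_B = w₀L/3 = 19·6/3 = 38 kN
Superposition: R_A = 275/6 kN, R_B = 355/6 kN

R_A = 275/6 kN, R_B = 355/6 kN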